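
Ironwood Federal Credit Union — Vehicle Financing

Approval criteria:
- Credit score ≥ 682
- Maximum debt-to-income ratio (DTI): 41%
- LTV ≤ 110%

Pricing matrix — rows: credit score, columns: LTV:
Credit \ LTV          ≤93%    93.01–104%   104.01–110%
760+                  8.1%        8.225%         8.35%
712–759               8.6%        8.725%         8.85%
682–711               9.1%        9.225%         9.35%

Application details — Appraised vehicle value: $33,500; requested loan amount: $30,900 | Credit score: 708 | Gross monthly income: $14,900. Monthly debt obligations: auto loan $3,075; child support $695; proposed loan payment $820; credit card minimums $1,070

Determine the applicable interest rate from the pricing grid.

9.1%

Credit score 708 ≥ 682; Total monthly debts = (3,075 + 695 + 820 + 1,070) = 5,660. DTI = 5,660/14,900 = 38% ≤ 41%
LTV = 30,900/33,500 = 92.2% ≤ 110%
Score 708 is in the 682–711 band; LTV 92.2% is in the ≤93% band → 9.1%.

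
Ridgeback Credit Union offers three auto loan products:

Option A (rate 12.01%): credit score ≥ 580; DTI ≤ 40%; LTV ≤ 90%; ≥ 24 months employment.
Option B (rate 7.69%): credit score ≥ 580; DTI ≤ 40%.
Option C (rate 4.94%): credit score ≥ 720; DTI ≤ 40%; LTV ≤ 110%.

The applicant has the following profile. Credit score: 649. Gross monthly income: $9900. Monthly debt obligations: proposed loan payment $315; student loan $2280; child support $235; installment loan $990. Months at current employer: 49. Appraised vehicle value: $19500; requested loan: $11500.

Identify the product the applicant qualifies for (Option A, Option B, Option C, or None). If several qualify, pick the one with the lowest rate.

Total debts = (315 + 2,280 + 235 + 990) = 3,820; DTI = 3,820/9,900 = 38.6%.
LTV = 11,500/19,500 = 59%.
Option A: score 649 ≥ 580; DTI 38.6% ≤ 40%; LTV 59% ≤ 90%; employment 49 ≥ 24 mo → qualifies.
Option B: score 649 ≥ 580; DTI 38.6% ≤ 40% → qualifies.
Option C: score 649 < 720; DTI 38.6% ≤ 40%; LTV 59% ≤ 110% → does not qualify.
Qualifying: Option A, Option B. Lowest rate is 7.69% → Option B.

Option B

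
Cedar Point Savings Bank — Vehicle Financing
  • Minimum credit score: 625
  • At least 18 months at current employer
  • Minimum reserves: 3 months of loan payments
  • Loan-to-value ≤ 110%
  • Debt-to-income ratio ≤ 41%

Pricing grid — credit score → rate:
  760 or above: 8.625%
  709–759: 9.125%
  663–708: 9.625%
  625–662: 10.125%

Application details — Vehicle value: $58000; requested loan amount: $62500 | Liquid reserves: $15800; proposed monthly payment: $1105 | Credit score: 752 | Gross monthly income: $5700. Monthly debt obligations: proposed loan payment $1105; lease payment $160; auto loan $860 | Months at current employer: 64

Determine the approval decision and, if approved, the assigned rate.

Credit score 752 ≥ 625 (meets minimum)
Loan-to-value = 62,500/58,000 = 107.8% — pass (110% max)
Total monthly debts = (1,105 + 160 + 860) = 2,125. Debt-to-income = 2,125/5,700 = 37.3% — meets 41% limit
Employment 64 ≥ 18 months
Liquid reserves cover 15,800/1,105 = 14.3 months — ≥ 3 required
All requirements met. Score 752 falls in the 709–759 tier → 9.125%.

Approved at 9.125%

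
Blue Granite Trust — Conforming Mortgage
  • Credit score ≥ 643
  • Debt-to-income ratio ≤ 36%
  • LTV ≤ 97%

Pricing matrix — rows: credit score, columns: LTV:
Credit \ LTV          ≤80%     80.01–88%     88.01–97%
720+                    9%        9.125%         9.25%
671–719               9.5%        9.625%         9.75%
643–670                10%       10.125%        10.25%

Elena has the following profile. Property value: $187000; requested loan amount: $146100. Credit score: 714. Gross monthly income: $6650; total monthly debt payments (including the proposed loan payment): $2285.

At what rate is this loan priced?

Credit score 714 ≥ 643; Debt-to-income = 2,285/6,650 = 34.4% — meets 36% limit
LTV = 146,100/187,000 = 78.1% ≤ 97%
Row: 714 falls in 671–719. Column: 78.1% falls in ≤80%. Rate = 9.5%.

9.5%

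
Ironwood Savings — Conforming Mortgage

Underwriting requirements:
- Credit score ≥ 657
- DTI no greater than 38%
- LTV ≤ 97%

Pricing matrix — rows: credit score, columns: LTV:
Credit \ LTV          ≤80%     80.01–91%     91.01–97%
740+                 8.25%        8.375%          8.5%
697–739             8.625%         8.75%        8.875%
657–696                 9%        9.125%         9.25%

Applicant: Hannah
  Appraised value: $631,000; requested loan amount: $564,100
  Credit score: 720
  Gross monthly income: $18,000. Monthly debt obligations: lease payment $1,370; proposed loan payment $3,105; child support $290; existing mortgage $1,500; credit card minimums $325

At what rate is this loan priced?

8.75%

Credit score 720 ≥ 657; Total monthly debts = (1,370 + 3,105 + 290 + 1,500 + 325) = 6,590. DTI = 6,590/18,000 = 36.6% ≤ 38%
LTV: 564,100 ÷ 631,000 = 89.4%, within 97% cap
Score 720 is in the 697–739 band; LTV 89.4% is in the 80.01–91% band → 8.75%.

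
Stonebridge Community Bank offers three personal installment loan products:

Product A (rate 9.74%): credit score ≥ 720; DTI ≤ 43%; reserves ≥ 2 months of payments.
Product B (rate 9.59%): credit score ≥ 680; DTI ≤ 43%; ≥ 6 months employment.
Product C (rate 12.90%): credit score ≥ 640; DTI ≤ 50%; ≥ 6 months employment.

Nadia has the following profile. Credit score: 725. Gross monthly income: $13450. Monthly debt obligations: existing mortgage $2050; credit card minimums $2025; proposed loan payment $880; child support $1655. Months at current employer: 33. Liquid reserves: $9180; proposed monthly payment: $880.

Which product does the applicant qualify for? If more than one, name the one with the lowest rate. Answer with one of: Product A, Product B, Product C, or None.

Product C

Total debts = (2,050 + 2,025 + 880 + 1,655) = 6,610; DTI = 6,610/13,450 = 49.1%.
Reserves = 9,180/880 = 10.4 months.
Product A: score 725 ≥ 720; DTI 49.1% > 43%; reserves 10.4 ≥ 2 mo → does not qualify.
Product B: score 725 ≥ 680; DTI 49.1% > 43%; employment 33 ≥ 6 mo → does not qualify.
Product C: score 725 ≥ 640; DTI 49.1% ≤ 50%; employment 33 ≥ 6 mo → qualifies.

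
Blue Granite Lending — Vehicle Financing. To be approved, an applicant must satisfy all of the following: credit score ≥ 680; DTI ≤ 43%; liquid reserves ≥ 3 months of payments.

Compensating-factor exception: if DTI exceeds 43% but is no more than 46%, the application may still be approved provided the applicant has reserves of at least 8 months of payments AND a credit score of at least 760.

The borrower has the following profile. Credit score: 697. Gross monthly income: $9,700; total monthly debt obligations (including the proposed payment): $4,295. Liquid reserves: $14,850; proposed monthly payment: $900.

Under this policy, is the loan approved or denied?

Denied

Credit score 697 ≥ 680 (meets base)
DTI: 4,295 ÷ 9,700 = 44.3%, over the 43% base limit.
Reserves: 14,850 ÷ 900 = 16.5 months (meets 3-month minimum)
44.3% falls in the override range (43%–46%), so the compensating-factor test applies.
Override check — reserves: 16.5 mo (ok); score: 697 (below 760).
Override conditions not both satisfied; exception does not apply.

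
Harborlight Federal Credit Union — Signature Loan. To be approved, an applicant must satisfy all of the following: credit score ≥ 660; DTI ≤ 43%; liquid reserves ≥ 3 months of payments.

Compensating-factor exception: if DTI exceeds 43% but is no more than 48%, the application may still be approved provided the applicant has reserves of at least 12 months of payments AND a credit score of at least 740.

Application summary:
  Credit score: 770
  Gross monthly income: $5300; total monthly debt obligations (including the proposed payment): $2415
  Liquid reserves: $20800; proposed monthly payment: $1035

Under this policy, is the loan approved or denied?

Credit score 770 ≥ 660 (meets base)
DTI = 2,415/5,300 = 45.6% > 43% — standard DTI limit exceeded.
Reserves: 20,800 ÷ 1,035 = 20.1 months (meets 3-month minimum)
DTI 45.6% is within the 43%–48% exception band; checking compensating factors.
Override check — reserves: 20.1 mo (ok); score: 770 (ok).
Both compensating conditions met → exception applies.

Approved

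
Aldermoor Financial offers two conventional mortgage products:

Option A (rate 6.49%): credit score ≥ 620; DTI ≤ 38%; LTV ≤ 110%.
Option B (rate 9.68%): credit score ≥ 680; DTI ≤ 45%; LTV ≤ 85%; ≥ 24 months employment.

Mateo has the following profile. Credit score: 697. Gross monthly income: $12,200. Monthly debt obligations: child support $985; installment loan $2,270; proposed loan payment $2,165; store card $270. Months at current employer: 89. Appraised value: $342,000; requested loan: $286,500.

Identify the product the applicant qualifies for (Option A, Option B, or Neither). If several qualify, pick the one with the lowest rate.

Total debts = (985 + 2,270 + 2,165 + 270) = 5,690; DTI = 5,690/12,200 = 46.6%.
LTV = 286,500/342,000 = 83.8%.
Option A: score 697 ≥ 620; DTI 46.6% > 38%; LTV 83.8% ≤ 110% → does not qualify.
Option B: score 697 ≥ 680; DTI 46.6% > 45%; LTV 83.8% ≤ 85%; employment 89 ≥ 24 mo → does not qualify.

Neither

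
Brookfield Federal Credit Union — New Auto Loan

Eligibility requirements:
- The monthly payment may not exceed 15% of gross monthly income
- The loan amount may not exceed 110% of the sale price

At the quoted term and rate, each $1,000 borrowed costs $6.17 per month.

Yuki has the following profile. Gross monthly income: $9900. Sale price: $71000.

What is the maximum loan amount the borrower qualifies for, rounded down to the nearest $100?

$78,100

Payment cap: 15% × $9,900 = $1,485/month.
At $6.17 per $1,000, that supports 1,485/6.17 × 1,000 ≈ $240,680 → $240,600.
LTV cap: 110% × $71,000 = $78,100 → $78,100.
Binding constraint: loan-to-value.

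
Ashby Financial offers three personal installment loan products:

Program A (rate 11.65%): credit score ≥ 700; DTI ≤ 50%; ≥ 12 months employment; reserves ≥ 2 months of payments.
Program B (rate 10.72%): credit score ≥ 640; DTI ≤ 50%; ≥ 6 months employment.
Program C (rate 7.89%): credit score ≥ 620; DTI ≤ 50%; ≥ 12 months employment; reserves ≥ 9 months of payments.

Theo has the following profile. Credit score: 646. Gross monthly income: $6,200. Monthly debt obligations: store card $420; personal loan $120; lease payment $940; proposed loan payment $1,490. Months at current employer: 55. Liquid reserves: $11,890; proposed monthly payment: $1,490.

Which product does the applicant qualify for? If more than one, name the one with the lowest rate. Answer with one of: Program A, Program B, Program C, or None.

Total debts = (420 + 120 + 940 + 1,490) = 2,970; DTI = 2,970/6,200 = 47.9%.
Reserves = 11,890/1,490 = 8.0 months.
Program A: score 646 < 700; DTI 47.9% ≤ 50%; employment 55 ≥ 12 mo; reserves 8.0 ≥ 2 mo → does not qualify.
Program B: score 646 ≥ 640; DTI 47.9% ≤ 50%; employment 55 ≥ 6 mo → qualifies.
Program C: score 646 ≥ 620; DTI 47.9% ≤ 50%; employment 55 ≥ 12 mo; reserves 8.0 < 9 mo → does not qualify.

Program B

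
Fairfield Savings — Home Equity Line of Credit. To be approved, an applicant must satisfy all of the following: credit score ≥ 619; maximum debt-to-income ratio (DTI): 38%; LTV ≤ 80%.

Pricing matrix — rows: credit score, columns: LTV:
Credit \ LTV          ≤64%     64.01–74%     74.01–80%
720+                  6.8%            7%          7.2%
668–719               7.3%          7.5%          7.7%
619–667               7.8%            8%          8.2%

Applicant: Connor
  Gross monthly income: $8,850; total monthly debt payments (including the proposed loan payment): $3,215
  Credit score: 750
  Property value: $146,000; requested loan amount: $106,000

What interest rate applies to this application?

7%

Credit score 750 ≥ 619; Debt-to-income = 3,215/8,850 = 36.3% — meets 38% limit
LTV: 106,000 ÷ 146,000 = 72.6%, within 80% cap
Row: 750 falls in 720+. Column: 72.6% falls in 64.01–74%. Rate = 7%.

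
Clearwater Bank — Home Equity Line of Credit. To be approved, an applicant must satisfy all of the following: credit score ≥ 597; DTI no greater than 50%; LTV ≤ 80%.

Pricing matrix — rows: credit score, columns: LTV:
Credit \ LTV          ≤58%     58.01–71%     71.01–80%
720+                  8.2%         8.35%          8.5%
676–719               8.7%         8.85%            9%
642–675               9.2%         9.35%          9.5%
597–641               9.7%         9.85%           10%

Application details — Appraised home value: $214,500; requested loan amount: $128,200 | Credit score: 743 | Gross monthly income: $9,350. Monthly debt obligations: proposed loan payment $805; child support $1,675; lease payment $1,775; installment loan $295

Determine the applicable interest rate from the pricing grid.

Credit score 743 ≥ 597; Total monthly debts = (805 + 1,675 + 1,775 + 295) = 4,550. DTI: 4,550 ÷ 9,350 = 48.7%, within the 50% cap
LTV: 128,200 ÷ 214,500 = 59.8%, within 80% cap
Credit 743 → row 720+; LTV 59.8% → column 58.01–71%. Grid cell → 8.35%.

8.35%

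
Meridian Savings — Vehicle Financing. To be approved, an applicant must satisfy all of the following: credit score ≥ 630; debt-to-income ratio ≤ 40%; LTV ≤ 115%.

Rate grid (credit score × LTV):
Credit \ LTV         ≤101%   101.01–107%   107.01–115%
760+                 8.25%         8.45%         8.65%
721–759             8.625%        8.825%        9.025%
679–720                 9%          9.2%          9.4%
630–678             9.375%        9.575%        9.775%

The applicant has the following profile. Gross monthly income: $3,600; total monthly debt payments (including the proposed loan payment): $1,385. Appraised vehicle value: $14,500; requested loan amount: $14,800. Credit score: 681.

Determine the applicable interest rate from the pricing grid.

9.2%

Credit score 681 ≥ 630; DTI: 1,385 ÷ 3,600 = 38.5%, within the 40% cap
LTV = 14,800/14,500 = 102.1% ≤ 115%
Row: 681 falls in 679–720. Column: 102.1% falls in 101.01–107%. Rate = 9.2%.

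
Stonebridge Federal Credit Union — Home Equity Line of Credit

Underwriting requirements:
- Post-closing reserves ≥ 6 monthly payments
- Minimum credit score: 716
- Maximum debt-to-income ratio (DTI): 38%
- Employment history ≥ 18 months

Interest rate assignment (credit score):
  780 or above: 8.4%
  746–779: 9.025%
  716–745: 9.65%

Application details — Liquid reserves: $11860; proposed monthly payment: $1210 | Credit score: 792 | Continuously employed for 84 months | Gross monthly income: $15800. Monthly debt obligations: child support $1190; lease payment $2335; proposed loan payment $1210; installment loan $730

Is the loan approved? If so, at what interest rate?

Approved at 8.4%

Credit score 792 ≥ 716 (meets minimum)
Total monthly debts = (1,190 + 2,335 + 1,210 + 730) = 5,465. DTI: 5,465 ÷ 15,800 = 34.6%, within the 38% cap
Reserves: 11,860 ÷ 1,210 = 9.8 months (meets 6-month minimum)
Employment 84 ≥ 18 months
All requirements met. Score 792 falls in the 780 or above tier → 8.4%.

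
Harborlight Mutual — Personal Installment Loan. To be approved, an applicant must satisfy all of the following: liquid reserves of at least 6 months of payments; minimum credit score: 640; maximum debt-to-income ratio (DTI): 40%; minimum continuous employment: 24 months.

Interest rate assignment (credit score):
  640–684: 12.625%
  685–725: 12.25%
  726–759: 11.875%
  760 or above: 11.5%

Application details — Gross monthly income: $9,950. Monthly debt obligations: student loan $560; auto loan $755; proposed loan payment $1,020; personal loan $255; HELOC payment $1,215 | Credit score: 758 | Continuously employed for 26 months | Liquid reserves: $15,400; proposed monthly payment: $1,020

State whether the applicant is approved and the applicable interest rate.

Credit score 758 ≥ 640 (meets minimum)
Reserves: 15,400 ÷ 1,020 = 15.1 months (meets 6-month minimum)
Employment 26 ≥ 24 months
Total monthly debts = (560 + 755 + 1,020 + 255 + 1,215) = 3,805. DTI: 3,805 ÷ 9,950 = 38.2%, within the 40% cap
All requirements met. Score 758 falls in the 726–759 tier → 11.875%.

Approved at 11.875%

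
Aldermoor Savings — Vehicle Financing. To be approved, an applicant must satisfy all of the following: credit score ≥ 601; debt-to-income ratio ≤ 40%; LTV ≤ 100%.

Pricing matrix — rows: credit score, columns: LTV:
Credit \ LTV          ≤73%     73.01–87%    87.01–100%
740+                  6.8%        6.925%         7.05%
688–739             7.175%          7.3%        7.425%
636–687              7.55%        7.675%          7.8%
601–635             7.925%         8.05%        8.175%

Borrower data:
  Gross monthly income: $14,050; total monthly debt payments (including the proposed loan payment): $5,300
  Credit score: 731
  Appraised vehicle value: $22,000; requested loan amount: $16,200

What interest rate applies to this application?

Credit score 731 ≥ 601; DTI = 5,300/14,050 = 37.7% ≤ 40%
Loan-to-value = 16,200/22,000 = 73.6% — pass (100% max)
Row: 731 falls in 688–739. Column: 73.6% falls in 73.01–87%. Rate = 7.3%.

7.3%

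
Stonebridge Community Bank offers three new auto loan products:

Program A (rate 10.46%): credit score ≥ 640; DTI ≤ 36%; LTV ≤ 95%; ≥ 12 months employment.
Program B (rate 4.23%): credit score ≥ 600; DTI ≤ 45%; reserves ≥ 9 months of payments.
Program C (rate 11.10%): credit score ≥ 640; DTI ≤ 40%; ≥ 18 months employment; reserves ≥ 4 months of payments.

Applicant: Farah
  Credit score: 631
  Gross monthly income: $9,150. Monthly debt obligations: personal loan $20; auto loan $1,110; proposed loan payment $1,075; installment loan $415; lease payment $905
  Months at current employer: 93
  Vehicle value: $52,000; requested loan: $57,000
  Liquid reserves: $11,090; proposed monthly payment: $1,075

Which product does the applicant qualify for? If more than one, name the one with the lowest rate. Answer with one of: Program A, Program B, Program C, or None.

Program B

Total debts = (20 + 1,110 + 1,075 + 415 + 905) = 3,525; DTI = 3,525/9,150 = 38.5%.
LTV = 57,000/52,000 = 109.6%.
Reserves = 11,090/1,075 = 10.3 months.
Program A: score 631 < 640; DTI 38.5% > 36%; LTV 109.6% > 95%; employment 93 ≥ 12 mo → does not qualify.
Program B: score 631 ≥ 600; DTI 38.5% ≤ 45%; reserves 10.3 ≥ 9 mo → qualifies.
Program C: score 631 < 640; DTI 38.5% ≤ 40%; employment 93 ≥ 18 mo; reserves 10.3 ≥ 4 mo → does not qualify.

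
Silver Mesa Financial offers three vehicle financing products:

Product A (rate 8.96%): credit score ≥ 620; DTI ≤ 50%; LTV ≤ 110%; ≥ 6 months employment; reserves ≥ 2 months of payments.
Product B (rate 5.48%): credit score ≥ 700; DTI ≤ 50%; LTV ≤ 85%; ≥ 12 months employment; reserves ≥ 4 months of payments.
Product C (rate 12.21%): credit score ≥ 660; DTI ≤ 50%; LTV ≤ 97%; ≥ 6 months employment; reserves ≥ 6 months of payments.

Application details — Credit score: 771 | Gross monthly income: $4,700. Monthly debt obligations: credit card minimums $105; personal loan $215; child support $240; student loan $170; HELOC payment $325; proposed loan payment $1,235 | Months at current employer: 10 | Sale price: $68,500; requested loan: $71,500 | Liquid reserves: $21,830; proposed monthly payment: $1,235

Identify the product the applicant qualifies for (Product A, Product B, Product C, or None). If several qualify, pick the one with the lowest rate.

Total debts = (105 + 215 + 240 + 170 + 325 + 1,235) = 2,290; DTI = 2,290/4,700 = 48.7%.
LTV = 71,500/68,500 = 104.4%.
Reserves = 21,830/1,235 = 17.7 months.
Product A: score 771 ≥ 620; DTI 48.7% ≤ 50%; LTV 104.4% ≤ 110%; employment 10 ≥ 6 mo; reserves 17.7 ≥ 2 mo → qualifies.
Product B: score 771 ≥ 700; DTI 48.7% ≤ 50%; LTV 104.4% > 85%; employment 10 < 12 mo; reserves 17.7 ≥ 4 mo → does not qualify.
Product C: score 771 ≥ 660; DTI 48.7% ≤ 50%; LTV 104.4% > 97%; employment 10 ≥ 6 mo; reserves 17.7 ≥ 6 mo → does not qualify.

Product A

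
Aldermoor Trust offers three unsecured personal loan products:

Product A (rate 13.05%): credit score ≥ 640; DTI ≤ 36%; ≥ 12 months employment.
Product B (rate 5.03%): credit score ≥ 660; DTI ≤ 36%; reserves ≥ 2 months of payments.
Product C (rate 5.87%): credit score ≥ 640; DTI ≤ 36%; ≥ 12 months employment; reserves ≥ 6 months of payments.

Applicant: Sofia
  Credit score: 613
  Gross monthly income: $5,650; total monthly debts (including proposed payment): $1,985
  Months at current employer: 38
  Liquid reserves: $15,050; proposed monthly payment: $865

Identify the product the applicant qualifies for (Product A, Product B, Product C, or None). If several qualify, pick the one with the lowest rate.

None

DTI = 1,985/5,650 = 35.1%.
Reserves = 15,050/865 = 17.4 months.
Product A: score 613 < 640; DTI 35.1% ≤ 36%; employment 38 ≥ 12 mo → does not qualify.
Product B: score 613 < 660; DTI 35.1% ≤ 36%; reserves 17.4 ≥ 2 mo → does not qualify.
Product C: score 613 < 640; DTI 35.1% ≤ 36%; employment 38 ≥ 12 mo; reserves 17.4 ≥ 6 mo → does not qualify.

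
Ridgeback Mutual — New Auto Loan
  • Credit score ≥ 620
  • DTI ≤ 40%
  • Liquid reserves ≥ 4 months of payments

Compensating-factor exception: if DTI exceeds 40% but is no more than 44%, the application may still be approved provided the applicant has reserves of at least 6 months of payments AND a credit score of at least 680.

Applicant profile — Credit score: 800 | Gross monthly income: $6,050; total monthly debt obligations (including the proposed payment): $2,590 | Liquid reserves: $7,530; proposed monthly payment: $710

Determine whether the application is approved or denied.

Approved

Credit score 800 ≥ 620 (meets base)
DTI: 2,590 ÷ 6,050 = 42.8%, over the 40% base limit.
Reserves: 7,530 ÷ 710 = 10.6 months (meets 4-month minimum)
42.8% falls in the override range (40%–44%), so the compensating-factor test applies.
Override check — reserves: 10.6 mo (ok); score: 800 (ok).
Both override conditions satisfied; DTI exception granted.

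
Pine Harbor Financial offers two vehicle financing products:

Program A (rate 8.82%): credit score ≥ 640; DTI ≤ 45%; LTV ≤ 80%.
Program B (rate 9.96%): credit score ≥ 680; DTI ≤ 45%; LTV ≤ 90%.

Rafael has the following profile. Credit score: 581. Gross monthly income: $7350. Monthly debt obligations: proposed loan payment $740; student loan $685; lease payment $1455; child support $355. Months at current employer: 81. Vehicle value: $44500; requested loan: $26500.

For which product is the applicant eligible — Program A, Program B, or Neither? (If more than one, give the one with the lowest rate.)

Neither

Total debts = (740 + 685 + 1,455 + 355) = 3,235; DTI = 3,235/7,350 = 44%.
LTV = 26,500/44,500 = 59.6%.
Program A: score 581 < 640; DTI 44% ≤ 45%; LTV 59.6% ≤ 80% → does not qualify.
Program B: score 581 < 680; DTI 44% ≤ 45%; LTV 59.6% ≤ 90% → does not qualify.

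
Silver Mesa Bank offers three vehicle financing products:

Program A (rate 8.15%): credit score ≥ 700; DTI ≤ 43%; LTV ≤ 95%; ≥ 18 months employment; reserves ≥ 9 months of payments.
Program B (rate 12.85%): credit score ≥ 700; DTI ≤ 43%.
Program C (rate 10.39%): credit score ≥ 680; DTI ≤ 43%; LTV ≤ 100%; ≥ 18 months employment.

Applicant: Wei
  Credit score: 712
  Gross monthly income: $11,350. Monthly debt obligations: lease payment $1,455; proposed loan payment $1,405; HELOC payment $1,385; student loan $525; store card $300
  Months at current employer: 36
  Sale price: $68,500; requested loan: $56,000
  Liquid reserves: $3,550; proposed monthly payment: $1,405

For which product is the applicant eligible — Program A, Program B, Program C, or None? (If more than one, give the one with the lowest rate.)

Total debts = (1,455 + 1,405 + 1,385 + 525 + 300) = 5,070; DTI = 5,070/11,350 = 44.7%.
LTV = 56,000/68,500 = 81.8%.
Reserves = 3,550/1,405 = 2.5 months.
Program A: score 712 ≥ 700; DTI 44.7% > 43%; LTV 81.8% ≤ 95%; employment 36 ≥ 18 mo; reserves 2.5 < 9 mo → does not qualify.
Program B: score 712 ≥ 700; DTI 44.7% > 43% → does not qualify.
Program C: score 712 ≥ 680; DTI 44.7% > 43%; LTV 81.8% ≤ 100%; employment 36 ≥ 18 mo → does not qualify.

None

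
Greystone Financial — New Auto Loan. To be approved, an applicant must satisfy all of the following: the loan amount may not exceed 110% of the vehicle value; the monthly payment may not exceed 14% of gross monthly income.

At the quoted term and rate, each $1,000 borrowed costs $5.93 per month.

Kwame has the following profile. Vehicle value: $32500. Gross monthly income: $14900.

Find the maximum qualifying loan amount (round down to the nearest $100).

Payment cap: 14% × $14,900 = $2,086/month.
At $5.93 per $1,000, that supports 2,086/5.93 × 1,000 ≈ $351,770 → $351,700.
LTV cap: 110% × $32,500 = $35,750 → $35,700.
Binding constraint: loan-to-value.

$35,700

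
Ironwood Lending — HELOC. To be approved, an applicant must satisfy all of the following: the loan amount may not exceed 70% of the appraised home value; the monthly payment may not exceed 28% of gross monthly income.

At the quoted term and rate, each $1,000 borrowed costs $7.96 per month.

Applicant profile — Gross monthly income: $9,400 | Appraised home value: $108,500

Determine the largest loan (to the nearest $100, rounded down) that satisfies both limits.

Payment cap: 28% × $9,400 = $2,632/month.
At $7.96 per $1,000, that supports 2,632/7.96 × 1,000 ≈ $330,653 → $330,600.
LTV cap: 70% × $108,500 = $75,950 → $75,900.
Binding constraint: loan-to-value.

$75,900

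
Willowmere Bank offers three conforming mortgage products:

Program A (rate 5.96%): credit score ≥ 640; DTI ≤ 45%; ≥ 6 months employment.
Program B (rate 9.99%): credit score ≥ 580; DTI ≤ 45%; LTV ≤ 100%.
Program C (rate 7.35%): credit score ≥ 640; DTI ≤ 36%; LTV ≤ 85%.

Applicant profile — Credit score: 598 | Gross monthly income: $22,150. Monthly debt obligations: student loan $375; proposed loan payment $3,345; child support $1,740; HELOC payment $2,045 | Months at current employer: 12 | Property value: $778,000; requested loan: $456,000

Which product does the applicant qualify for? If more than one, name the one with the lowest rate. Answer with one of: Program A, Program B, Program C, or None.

Program B

Total debts = (375 + 3,345 + 1,740 + 2,045) = 7,505; DTI = 7,505/22,150 = 33.9%.
LTV = 456,000/778,000 = 58.6%.
Program A: score 598 < 640; DTI 33.9% ≤ 45%; employment 12 ≥ 6 mo → does not qualify.
Program B: score 598 ≥ 580; DTI 33.9% ≤ 45%; LTV 58.6% ≤ 100% → qualifies.
Program C: score 598 < 640; DTI 33.9% ≤ 36%; LTV 58.6% ≤ 85% → does not qualify.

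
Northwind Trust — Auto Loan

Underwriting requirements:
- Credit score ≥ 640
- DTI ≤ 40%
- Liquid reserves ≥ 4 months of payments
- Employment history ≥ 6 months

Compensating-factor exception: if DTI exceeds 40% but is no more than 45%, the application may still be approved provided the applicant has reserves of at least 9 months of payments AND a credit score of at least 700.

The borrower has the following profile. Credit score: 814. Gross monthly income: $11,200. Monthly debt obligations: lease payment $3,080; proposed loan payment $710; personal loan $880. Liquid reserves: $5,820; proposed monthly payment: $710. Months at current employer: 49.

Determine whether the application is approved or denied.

Denied

Credit score 814 ≥ 640 (meets base)
Total debts = (3,080 + 710 + 880) = 4,670. DTI = 4,670/11,200 = 41.7% > 40% — standard DTI limit exceeded.
Liquid reserves cover 5,820/710 = 8.2 months — ≥ 4 required
Employment 49 ≥ 6 months
41.7% falls in the override range (40%–45%), so the compensating-factor test applies.
Reserves 8.2 < 9 months; credit score 814 ≥ 700.
Override conditions not both satisfied; exception does not apply.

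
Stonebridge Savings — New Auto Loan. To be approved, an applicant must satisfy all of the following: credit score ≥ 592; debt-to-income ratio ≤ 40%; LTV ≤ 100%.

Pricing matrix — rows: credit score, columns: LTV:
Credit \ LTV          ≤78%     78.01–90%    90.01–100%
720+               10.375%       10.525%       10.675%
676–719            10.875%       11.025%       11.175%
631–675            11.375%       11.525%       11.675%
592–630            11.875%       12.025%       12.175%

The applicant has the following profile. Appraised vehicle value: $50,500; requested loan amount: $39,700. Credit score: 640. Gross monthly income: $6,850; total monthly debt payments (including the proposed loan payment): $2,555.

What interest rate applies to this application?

11.525%

Credit score 640 ≥ 592; Debt-to-income = 2,555/6,850 = 37.3% — meets 40% limit
Loan-to-value = 39,700/50,500 = 78.6% — pass (100% max)
Row: 640 falls in 631–675. Column: 78.6% falls in 78.01–90%. Rate = 11.525%.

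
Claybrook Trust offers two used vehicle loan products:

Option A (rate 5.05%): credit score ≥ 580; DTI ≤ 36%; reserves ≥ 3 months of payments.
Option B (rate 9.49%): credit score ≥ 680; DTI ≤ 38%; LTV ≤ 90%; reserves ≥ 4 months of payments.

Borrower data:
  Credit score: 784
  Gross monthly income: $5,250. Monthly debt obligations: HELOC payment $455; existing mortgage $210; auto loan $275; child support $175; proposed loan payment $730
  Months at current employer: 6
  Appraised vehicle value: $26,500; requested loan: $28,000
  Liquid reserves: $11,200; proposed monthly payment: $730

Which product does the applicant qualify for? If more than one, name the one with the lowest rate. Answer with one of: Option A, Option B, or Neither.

Option A

Total debts = (455 + 210 + 275 + 175 + 730) = 1,845; DTI = 1,845/5,250 = 35.1%.
LTV = 28,000/26,500 = 105.7%.
Reserves = 11,200/730 = 15.3 months.
Option A: score 784 ≥ 580; DTI 35.1% ≤ 36%; reserves 15.3 ≥ 3 mo → qualifies.
Option B: score 784 ≥ 680; DTI 35.1% ≤ 38%; LTV 105.7% > 90%; reserves 15.3 ≥ 4 mo → does not qualify.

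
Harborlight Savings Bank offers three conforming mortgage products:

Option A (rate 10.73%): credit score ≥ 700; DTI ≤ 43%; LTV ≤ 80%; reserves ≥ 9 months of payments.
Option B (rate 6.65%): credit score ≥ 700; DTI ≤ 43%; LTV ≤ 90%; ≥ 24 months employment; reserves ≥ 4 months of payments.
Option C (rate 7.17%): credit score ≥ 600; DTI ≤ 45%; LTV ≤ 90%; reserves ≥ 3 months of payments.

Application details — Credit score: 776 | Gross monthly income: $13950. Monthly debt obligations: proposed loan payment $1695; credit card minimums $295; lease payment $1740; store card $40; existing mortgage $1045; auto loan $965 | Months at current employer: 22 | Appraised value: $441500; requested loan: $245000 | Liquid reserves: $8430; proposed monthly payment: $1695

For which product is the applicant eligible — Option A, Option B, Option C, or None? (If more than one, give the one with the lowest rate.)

Total debts = (1,695 + 295 + 1,740 + 40 + 1,045 + 965) = 5,780; DTI = 5,780/13,950 = 41.4%.
LTV = 245,000/441,500 = 55.5%.
Reserves = 8,430/1,695 = 5.0 months.
Option A: score 776 ≥ 700; DTI 41.4% ≤ 43%; LTV 55.5% ≤ 80%; reserves 5.0 < 9 mo → does not qualify.
Option B: score 776 ≥ 700; DTI 41.4% ≤ 43%; LTV 55.5% ≤ 90%; employment 22 < 24 mo; reserves 5.0 ≥ 4 mo → does not qualify.
Option C: score 776 ≥ 600; DTI 41.4% ≤ 45%; LTV 55.5% ≤ 90%; reserves 5.0 ≥ 3 mo → qualifies.

Option C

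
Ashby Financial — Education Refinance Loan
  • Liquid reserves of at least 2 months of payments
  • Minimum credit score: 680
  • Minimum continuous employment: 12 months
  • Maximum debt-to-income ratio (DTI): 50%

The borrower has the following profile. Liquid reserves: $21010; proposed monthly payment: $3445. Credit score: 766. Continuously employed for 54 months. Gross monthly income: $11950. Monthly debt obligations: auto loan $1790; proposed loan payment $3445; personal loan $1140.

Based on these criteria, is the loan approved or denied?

Liquid reserves cover 21,010/3,445 = 6.1 months — ≥ 2 required
Credit score 766 ≥ 680 (meets)
Employment 54 ≥ 12 months
Total monthly debts = (1,790 + 3,445 + 1,140) = 6,375. DTI: 6,375 ÷ 11,950 = 53.3%, exceeds the 50% cap
Fails on DTI.

Denied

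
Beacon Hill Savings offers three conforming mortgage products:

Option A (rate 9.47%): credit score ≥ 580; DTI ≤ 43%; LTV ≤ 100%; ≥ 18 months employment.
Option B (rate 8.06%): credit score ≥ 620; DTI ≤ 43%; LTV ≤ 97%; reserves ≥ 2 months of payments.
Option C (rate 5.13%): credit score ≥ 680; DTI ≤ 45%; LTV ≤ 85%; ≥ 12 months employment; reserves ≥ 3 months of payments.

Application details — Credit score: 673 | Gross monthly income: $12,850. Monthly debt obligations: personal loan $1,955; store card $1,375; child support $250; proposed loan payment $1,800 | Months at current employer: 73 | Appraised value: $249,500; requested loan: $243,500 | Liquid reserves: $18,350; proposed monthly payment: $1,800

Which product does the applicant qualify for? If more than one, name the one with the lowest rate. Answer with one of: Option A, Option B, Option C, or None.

Total debts = (1,955 + 1,375 + 250 + 1,800) = 5,380; DTI = 5,380/12,850 = 41.9%.
LTV = 243,500/249,500 = 97.6%.
Reserves = 18,350/1,800 = 10.2 months.
Option A: score 673 ≥ 580; DTI 41.9% ≤ 43%; LTV 97.6% ≤ 100%; employment 73 ≥ 18 mo → qualifies.
Option B: score 673 ≥ 620; DTI 41.9% ≤ 43%; LTV 97.6% > 97%; reserves 10.2 ≥ 2 mo → does not qualify.
Option C: score 673 < 680; DTI 41.9% ≤ 45%; LTV 97.6% > 85%; employment 73 ≥ 12 mo; reserves 10.2 ≥ 3 mo → does not qualify.

Option A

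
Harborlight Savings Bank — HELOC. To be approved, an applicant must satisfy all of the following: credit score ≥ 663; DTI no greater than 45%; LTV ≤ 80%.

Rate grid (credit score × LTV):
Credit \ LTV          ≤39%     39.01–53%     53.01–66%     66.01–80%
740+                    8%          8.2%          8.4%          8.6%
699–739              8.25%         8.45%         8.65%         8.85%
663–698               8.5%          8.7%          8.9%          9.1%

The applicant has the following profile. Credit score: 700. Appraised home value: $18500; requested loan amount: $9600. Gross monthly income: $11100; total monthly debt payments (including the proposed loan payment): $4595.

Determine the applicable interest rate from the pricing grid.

8.45%

Credit score 700 ≥ 663; DTI: 4,595 ÷ 11,100 = 41.4%, within the 45% cap
Loan-to-value = 9,600/18,500 = 51.9% — pass (80% max)
Credit 700 → row 699–739; LTV 51.9% → column 39.01–53%. Grid cell → 8.45%.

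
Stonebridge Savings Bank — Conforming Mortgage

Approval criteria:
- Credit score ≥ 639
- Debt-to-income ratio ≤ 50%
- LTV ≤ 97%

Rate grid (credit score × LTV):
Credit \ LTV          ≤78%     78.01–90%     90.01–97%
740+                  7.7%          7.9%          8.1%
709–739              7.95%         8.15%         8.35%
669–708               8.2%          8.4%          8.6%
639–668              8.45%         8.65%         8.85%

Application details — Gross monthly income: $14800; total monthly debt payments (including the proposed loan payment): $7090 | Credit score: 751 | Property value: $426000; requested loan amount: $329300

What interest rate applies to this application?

Credit score 751 ≥ 639; Debt-to-income = 7,090/14,800 = 47.9% — meets 50% limit
LTV = 329,300/426,000 = 77.3% ≤ 97%
Credit 751 → row 740+; LTV 77.3% → column ≤78%. Grid cell → 7.7%.

7.7%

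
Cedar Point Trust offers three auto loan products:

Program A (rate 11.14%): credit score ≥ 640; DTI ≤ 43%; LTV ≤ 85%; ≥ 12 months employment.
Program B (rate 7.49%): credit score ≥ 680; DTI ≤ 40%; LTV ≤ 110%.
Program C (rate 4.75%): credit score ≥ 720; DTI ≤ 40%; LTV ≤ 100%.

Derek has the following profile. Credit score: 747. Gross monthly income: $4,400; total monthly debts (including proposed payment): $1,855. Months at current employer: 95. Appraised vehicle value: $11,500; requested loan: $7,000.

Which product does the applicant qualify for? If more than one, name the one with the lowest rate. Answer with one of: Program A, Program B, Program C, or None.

Program A

DTI = 1,855/4,400 = 42.2%.
LTV = 7,000/11,500 = 60.9%.
Program A: score 747 ≥ 640; DTI 42.2% ≤ 43%; LTV 60.9% ≤ 85%; employment 95 ≥ 12 mo → qualifies.
Program B: score 747 ≥ 680; DTI 42.2% > 40%; LTV 60.9% ≤ 110% → does not qualify.
Program C: score 747 ≥ 720; DTI 42.2% > 40%; LTV 60.9% ≤ 100% → does not qualify.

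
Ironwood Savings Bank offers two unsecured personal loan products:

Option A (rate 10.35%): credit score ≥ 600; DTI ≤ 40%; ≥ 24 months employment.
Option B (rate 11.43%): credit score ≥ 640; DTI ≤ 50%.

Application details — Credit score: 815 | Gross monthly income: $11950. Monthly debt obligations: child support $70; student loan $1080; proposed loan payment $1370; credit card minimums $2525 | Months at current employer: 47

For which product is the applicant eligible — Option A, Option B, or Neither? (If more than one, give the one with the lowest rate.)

Option B

Total debts = (70 + 1,080 + 1,370 + 2,525) = 5,045; DTI = 5,045/11,950 = 42.2%.
Option A: score 815 ≥ 600; DTI 42.2% > 40%; employment 47 ≥ 24 mo → does not qualify.
Option B: score 815 ≥ 640; DTI 42.2% ≤ 50% → qualifies.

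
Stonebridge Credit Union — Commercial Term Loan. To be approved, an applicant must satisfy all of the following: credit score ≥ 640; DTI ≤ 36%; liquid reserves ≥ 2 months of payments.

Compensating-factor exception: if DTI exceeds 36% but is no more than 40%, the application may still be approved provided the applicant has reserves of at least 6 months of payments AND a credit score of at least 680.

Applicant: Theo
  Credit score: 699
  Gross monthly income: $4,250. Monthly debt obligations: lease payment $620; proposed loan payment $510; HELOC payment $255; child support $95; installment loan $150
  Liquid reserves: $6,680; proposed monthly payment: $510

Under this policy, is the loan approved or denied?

Credit score 699 ≥ 640 (meets base)
Total debts = (620 + 510 + 255 + 95 + 150) = 1,630. DTI = 1,630/4,250 = 38.4% > 36% — standard DTI limit exceeded.
Reserves = 6,680/510 = 13.1 months ≥ 2
DTI 38.4% is within the 36%–40% exception band; checking compensating factors.
Reserves 13.1 ≥ 6 months; credit score 699 ≥ 680.
Both compensating conditions met → exception applies.

Approved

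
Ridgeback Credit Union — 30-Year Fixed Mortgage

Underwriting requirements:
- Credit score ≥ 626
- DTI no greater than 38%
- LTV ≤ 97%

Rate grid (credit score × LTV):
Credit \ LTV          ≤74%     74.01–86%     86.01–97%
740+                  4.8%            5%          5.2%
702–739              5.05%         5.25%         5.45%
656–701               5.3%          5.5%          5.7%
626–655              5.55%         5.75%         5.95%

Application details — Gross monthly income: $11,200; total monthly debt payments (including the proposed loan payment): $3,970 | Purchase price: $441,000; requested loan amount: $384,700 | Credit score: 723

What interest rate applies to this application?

5.45%

Credit score 723 ≥ 626; Debt-to-income = 3,970/11,200 = 35.4% — meets 38% limit
LTV = 384,700/441,000 = 87.2% ≤ 97%
Score 723 is in the 702–739 band; LTV 87.2% is in the 86.01–97% band → 5.45%.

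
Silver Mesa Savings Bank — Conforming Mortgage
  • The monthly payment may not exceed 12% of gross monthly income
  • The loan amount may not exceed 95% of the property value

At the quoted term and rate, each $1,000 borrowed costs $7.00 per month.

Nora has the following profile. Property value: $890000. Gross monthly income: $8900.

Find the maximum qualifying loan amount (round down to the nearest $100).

Payment cap: 12% × $8,900 = $1,068/month.
At $7.00 per $1,000, that supports 1,068/7.00 × 1,000 ≈ $152,571 → $152,500.
LTV cap: 95% × $890,000 = $845,500 → $845,500.
Binding constraint: payment-to-income.

$152,500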